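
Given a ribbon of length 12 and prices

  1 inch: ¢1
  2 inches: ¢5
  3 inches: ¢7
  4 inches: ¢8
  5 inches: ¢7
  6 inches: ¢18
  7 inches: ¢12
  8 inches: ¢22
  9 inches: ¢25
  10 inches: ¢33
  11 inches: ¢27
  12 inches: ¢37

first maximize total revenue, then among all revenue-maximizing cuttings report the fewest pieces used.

2

Let r[k] be the best obtainable value from length k. For each k, try every first piece i and keep the best of price[i] + r[k−i].
r[1] = 1
r[2] = max(1+1, 5+0) = 5
r[3] = max(1+5, 5+1, 7+0) = 7
r[4] = max(1+7, 5+5, 7+1, 8+0) = 10
r[5] = max(1+10, 5+7, 7+5, 8+1, 7+0) = 12
r[6] = max(1+12, 5+10, 7+7, 8+5, 7+1, 18+0) = 18
r[7] = max(1+18, 5+12, 7+10, …, 18+1, 12+0) = 19
r[8] = max(1+19, 5+18, 7+12, …, 12+1, 22+0) = 23
r[9] = max(1+23, 5+19, 7+18, …, 22+1, 25+0) = 25
r[10] = max(1+25, 5+23, 7+19, …, 25+1, 33+0) = 33
r[11] = max(1+33, 5+25, 7+23, …, 33+1, 27+0) = 34
r[12] = max(1+34, 5+33, 7+25, …, 27+1, 37+0) = 38
Maximum revenue is ¢38.
Now minimize piece count subject to staying optimal: for each k, pieces[k] = 1 + min over i with p[i]+r[k−i]=r[k] of pieces[k−i].
pieces[9] = 1
pieces[10] = 1
pieces[11] = 2
pieces[12] = 2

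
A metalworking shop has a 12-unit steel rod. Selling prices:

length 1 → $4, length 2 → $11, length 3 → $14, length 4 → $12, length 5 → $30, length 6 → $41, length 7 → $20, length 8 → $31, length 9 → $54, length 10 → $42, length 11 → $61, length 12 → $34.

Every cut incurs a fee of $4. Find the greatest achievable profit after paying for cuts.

78

Let v[k] be the best obtainable value from length k. For each k, try every first piece i and keep the best of price[i] + v[k−i] minus the 4 cut fee when i<k.
v[1] = 4
v[2] = 11
v[3] = 14
v[4] = 18  (first piece 2, then v[2]=11)
v[5] = 30
v[6] = 41
v[7] = 41  (first piece 1, then v[6]=41)
v[8] = 48  (first piece 2, then v[6]=41)
v[9] = 54
v[10] = 56  (first piece 5, then v[5]=30)
v[11] = 67  (first piece 5, then v[6]=41)
v[12] = 78  (first piece 6, then v[6]=41)
One optimal plan: pieces 6 + 6 (1 cut) → $82 − $4 = $78.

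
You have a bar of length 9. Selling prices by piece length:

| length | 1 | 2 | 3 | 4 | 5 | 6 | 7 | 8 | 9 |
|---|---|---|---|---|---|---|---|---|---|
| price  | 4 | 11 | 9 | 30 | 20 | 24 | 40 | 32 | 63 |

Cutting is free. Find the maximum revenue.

Let v[k] be the best obtainable value from length k. For each k, try every first piece i and keep the best of price[i] + v[k−i].
v[1] = 4
v[2] = max(4+4, 11+0) = 11
v[3] = max(4+11, 11+4, 9+0) = 15
v[4] = max(4+15, 11+11, 9+4, 30+0) = 30
v[5] = max(4+30, 11+15, 9+11, 30+4, 20+0) = 34
v[6] = max(4+34, 11+30, 9+15, 30+11, 20+4, 24+0) = 41
v[7] = max(4+41, 11+34, 9+30, …, 24+4, 40+0) = 45
v[8] = max(4+45, 11+41, 9+34, …, 40+4, 32+0) = 60
v[9] = max(4+60, 11+45, 9+41, …, 32+4, 63+0) = 64
One optimal cutting: 4 + 4 + 1 → $30 + $30 + $4 = $64.

64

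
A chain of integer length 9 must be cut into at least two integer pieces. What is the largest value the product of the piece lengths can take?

Let f[k] be the best product for length k (with at least one cut). For each first piece i, the rest contributes max(k−i, f[k−i]).
f[2] = 1×max(1,0) = 1×1 = 1
f[3] = max(1×2, 2×1) = 2
f[4] = max(1×3, 2×2, 3×1) = 4
f[5] = max(1×4, 2×3, 3×2, 4×1) = 6
f[6] = max(1×6, 2×4, 3×3, 4×2, 5×1) = 9
f[7] = max(1×9, 2×6, 3×4, 4×3, 5×2, 6×1) = 12
f[8] = max(1×12, 2×9, 3×6, …, 6×2, 7×1) = 18
f[9] = max(1×18, 2×12, 3×9, …, 7×2, 8×1) = 27
One optimal split: 3 + 3 + 3; product 3×3×3 = 27.

27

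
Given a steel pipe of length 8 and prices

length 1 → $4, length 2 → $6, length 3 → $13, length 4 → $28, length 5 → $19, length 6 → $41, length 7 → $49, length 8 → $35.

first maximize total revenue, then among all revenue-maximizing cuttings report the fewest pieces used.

Consider every possible first cut. r[k] is the best of p[i]+r[k−i] over all sellable i≤k.
r[1] = 4
r[2] = 8  (first piece 1, then r[1]=4)
r[3] = 13
r[4] = 28
r[5] = 32  (first piece 1, then r[4]=28)
r[6] = 41
r[7] = 49
r[8] = 56  (first piece 4, then r[4]=28)
Maximum revenue is $56.
Now minimize piece count subject to staying optimal: for each k, pieces[k] = 1 + min over i with p[i]+r[k−i]=r[k] of pieces[k−i].
pieces[5] = 2
pieces[6] = 1
pieces[7] = 1
pieces[8] = 2

2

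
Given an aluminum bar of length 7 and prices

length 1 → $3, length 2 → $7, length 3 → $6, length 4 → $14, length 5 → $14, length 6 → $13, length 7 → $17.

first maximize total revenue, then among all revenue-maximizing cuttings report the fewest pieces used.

Let r[k] be the best obtainable value from length k. For each k, try every first piece i and keep the best of price[i] + r[k−i].
r[1] = 3
r[2] = max(3+3, 7+0) = 7
r[3] = max(3+7, 7+3, 6+0) = 10
r[4] = max(3+10, 7+7, 6+3, 14+0) = 14
r[5] = max(3+14, 7+10, 6+7, 14+3, 14+0) = 17
r[6] = max(3+17, 7+14, 6+10, 14+7, 14+3, 13+0) = 21
r[7] = max(3+21, 7+17, 6+14, …, 13+3, 17+0) = 24
Maximum revenue is $24.
Now minimize piece count subject to staying optimal: for each k, pieces[k] = 1 + min over i with p[i]+r[k−i]=r[k] of pieces[k−i].
pieces[4] = 1
pieces[5] = 2
pieces[6] = 2
pieces[7] = 3

3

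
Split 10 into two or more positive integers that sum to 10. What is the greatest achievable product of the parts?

36

Let f[k] be the best product for length k (with at least one cut). For each first piece i, the rest contributes max(k−i, f[k−i]).
f[2] = 1*max(1,0) = 1*1 = 1
f[3] = 1*max(2,1) = 1*2 = 2
f[4] = 2*max(2,1) = 2*2 = 4
f[5] = 2*max(3,2) = 2*3 = 6
f[6] = 3*max(3,2) = 3*3 = 9
f[7] = 2*max(5,6) = 2*6 = 12
f[8] = 2*max(6,9) = 2*9 = 18
f[9] = 3*max(6,9) = 3*9 = 27
f[10] = 2*max(8,18) = 2*18 = 36
One optimal split: 3 + 3 + 2 + 2; product 3*3*2*2 = 36.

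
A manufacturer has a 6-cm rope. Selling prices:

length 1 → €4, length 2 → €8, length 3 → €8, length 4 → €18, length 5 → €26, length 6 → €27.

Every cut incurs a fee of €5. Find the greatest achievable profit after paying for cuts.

Let r[k] be the best obtainable value from length k. For each k, try every first piece i and keep the best of price[i] + r[k−i] minus the 5 cut fee when i<k.
r[1] = 4
r[2] = max(4+4-5, 8+0) = 8
r[3] = max(4+8-5, 8+4-5, 8+0) = 8
r[4] = max(4+8-5, 8+8-5, 8+4-5, 18+0) = 18
r[5] = max(4+18-5, 8+8-5, 8+8-5, 18+4-5, 26+0) = 26
r[6] = max(4+26-5, 8+18-5, 8+8-5, 18+8-5, 26+4-5, 27+0) = 27
Best is to make no cuts and sell whole for €27.

27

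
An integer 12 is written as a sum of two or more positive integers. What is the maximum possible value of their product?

81

Let prod[k] be the best product for length k (with at least one cut). For each first piece i, the rest contributes max(k−i, prod[k−i]).
prod[2] = 1×max(1,0) = 1×1 = 1
prod[3] = max(1×2, 2×1) = 2
prod[4] = max(1×3, 2×2, 3×1) = 4
prod[5] = max(1×4, 2×3, 3×2, 4×1) = 6
prod[6] = max(1×6, 2×4, 3×3, 4×2, 5×1) = 9
prod[7] = max(1×9, 2×6, 3×4, 4×3, 5×2, 6×1) = 12
prod[8] = max(1×12, 2×9, 3×6, …, 6×2, 7×1) = 18
prod[9] = max(1×18, 2×12, 3×9, …, 7×2, 8×1) = 27
prod[10] = max(1×27, 2×18, 3×12, …, 8×2, 9×1) = 36
prod[11] = max(1×36, 2×27, 3×18, …, 9×2, 10×1) = 54
prod[12] = max(1×54, 2×36, 3×27, …, 10×2, 11×1) = 81
One optimal split: 3 + 3 + 3 + 3; product 3×3×3×3 = 81.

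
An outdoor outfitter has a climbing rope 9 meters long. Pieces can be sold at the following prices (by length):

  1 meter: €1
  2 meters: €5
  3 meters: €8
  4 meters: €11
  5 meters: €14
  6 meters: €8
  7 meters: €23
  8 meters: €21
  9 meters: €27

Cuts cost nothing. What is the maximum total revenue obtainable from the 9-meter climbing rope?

Build best[k] bottom-up: best[k] = max over allowed piece i of (p[i] + best[k−i]).
best[1] = 1
best[2] = max(1+1, 5+0) = 5
best[3] = max(1+5, 5+1, 8+0) = 8
best[4] = max(1+8, 5+5, 8+1, 11+0) = 11
best[5] = max(1+11, 5+8, 8+5, 11+1, 14+0) = 14
best[6] = max(1+14, 5+11, 8+8, 11+5, 14+1, 8+0) = 16
best[7] = max(1+16, 5+14, 8+11, …, 8+1, 23+0) = 23
best[8] = max(1+23, 5+16, 8+14, …, 23+1, 21+0) = 24
best[9] = max(1+24, 5+23, 8+16, …, 21+1, 27+0) = 28
One optimal cutting: 7 + 2 → €23 + €5 = €28.

28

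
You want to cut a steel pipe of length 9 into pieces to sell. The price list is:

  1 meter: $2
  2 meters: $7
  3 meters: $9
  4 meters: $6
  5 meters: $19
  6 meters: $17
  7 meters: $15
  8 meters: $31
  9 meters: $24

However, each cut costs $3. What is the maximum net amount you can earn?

30

Build v[k] bottom-up: v[k] = max over allowed piece i of (p[i] + v[k−i]) − 3 per cut.
v[1] = 2
v[2] = max(2+2-3, 7+0) = 7
v[3] = max(2+7-3, 7+2-3, 9+0) = 9
v[4] = max(2+9-3, 7+7-3, 9+2-3, 6+0) = 11
v[5] = max(2+11-3, 7+9-3, 9+7-3, 6+2-3, 19+0) = 19
v[6] = max(2+19-3, 7+11-3, 9+9-3, 6+7-3, 19+2-3, 17+0) = 18
v[7] = max(2+18-3, 7+19-3, 9+11-3, …, 17+2-3, 15+0) = 23
v[8] = max(2+23-3, 7+18-3, 9+19-3, …, 15+2-3, 31+0) = 31
v[9] = max(2+31-3, 7+23-3, 9+18-3, …, 31+2-3, 24+0) = 30
One optimal plan: pieces 8 + 1 (1 cut) → $33 − $3 = $30.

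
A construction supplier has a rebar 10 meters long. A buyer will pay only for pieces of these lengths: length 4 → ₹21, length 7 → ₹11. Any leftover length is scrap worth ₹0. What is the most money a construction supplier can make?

Build best[k] bottom-up: best[k] = max over allowed piece i of (p[i] + best[k−i]).
best[1] = 0
best[2] = 0
best[3] = 0
best[4] = 21
best[5] = 21
best[6] = 21
best[7] = max(21+0, 11+0) = 21
best[8] = max(21+21, 11+0) = 42
best[9] = max(21+21, 11+0) = 42
best[10] = max(21+21, 11+0) = 42
One optimal cutting: pieces 4 + 4 with 2 meters of scrap → ₹42.

42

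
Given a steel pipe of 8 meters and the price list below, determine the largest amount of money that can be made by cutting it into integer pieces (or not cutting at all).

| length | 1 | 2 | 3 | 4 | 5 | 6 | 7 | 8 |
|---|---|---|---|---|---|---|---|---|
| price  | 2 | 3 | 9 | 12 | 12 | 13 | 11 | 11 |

Let r[k] be the best obtainable value from length k. For each k, try every first piece i and keep the best of price[i] + r[k−i].
r[1] = 2
r[2] = max(2+2, 3+0) = 4
r[3] = max(2+4, 3+2, 9+0) = 9
r[4] = max(2+9, 3+4, 9+2, 12+0) = 12
r[5] = max(2+12, 3+9, 9+4, 12+2, 12+0) = 14
r[6] = max(2+14, 3+12, 9+9, 12+4, 12+2, 13+0) = 18
r[7] = max(2+18, 3+14, 9+12, …, 13+2, 11+0) = 21
r[8] = max(2+21, 3+18, 9+14, …, 11+2, 11+0) = 24
One optimal cutting: 4 + 4 → $12 + $12 = $24.

24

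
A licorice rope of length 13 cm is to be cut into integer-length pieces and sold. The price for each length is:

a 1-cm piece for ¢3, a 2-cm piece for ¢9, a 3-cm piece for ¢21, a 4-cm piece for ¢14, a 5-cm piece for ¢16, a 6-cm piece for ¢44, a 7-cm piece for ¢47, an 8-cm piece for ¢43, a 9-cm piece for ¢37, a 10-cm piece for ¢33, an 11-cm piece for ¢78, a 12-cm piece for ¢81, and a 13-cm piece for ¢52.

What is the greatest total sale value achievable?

Consider every possible first cut. best[k] is the best of p[i]+best[k−i] over all sellable i≤k.
best[1] = 3
best[2] = max(3+3, 9+0) = 9
best[3] = max(3+9, 9+3, 21+0) = 21
best[4] = max(3+21, 9+9, 21+3, 14+0) = 24
best[5] = max(3+24, 9+21, 21+9, 14+3, 16+0) = 30
best[6] = max(3+30, 9+24, 21+21, 14+9, 16+3, 44+0) = 44
best[7] = max(3+44, 9+30, 21+24, …, 44+3, 47+0) = 47
best[8] = max(3+47, 9+44, 21+30, …, 47+3, 43+0) = 53
best[9] = max(3+53, 9+47, 21+44, …, 43+3, 37+0) = 65
best[10] = max(3+65, 9+53, 21+47, …, 37+3, 33+0) = 68
best[11] = max(3+68, 9+65, 21+53, …, 33+3, 78+0) = 78
best[12] = max(3+78, 9+68, 21+65, …, 78+3, 81+0) = 88
best[13] = max(3+88, 9+78, 21+68, …, 81+3, 52+0) = 91
One optimal cutting: 6 + 6 + 1 → ¢44 + ¢44 + ¢3 = ¢91.

91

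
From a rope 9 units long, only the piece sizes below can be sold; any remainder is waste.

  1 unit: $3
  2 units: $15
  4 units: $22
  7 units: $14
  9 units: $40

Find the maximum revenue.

Consider every possible first cut. best[k] is the best of p[i]+best[k−i] over all sellable i≤k.
best[1] = 3
best[2] = 15
best[3] = 18  (first piece 1, then best[2]=15)
best[4] = 30  (first piece 2, then best[2]=15)
best[5] = 33  (first piece 1, then best[4]=30)
best[6] = 45  (first piece 2, then best[4]=30)
best[7] = 48  (first piece 1, then best[6]=45)
best[8] = 60  (first piece 2, then best[6]=45)
best[9] = 63  (first piece 1, then best[8]=60)
One optimal cutting: 2 + 2 + 2 + 2 + 1 → $63.

63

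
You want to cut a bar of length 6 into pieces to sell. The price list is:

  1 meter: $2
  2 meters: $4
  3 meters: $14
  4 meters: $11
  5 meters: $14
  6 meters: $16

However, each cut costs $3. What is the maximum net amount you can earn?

Let net[k] be the best obtainable value from length k. For each k, try every first piece i and keep the best of price[i] + net[k−i] minus the 3 cut fee when i<k.
net[1] = 2
net[2] = max(2+2-3, 4+0) = 4
net[3] = max(2+4-3, 4+2-3, 14+0) = 14
net[4] = max(2+14-3, 4+4-3, 14+2-3, 11+0) = 13
net[5] = max(2+13-3, 4+14-3, 14+4-3, 11+2-3, 14+0) = 15
net[6] = max(2+15-3, 4+13-3, 14+14-3, 11+4-3, 14+2-3, 16+0) = 25
One optimal plan: pieces 3 + 3 (1 cut) → $28 − $3 = $25.

25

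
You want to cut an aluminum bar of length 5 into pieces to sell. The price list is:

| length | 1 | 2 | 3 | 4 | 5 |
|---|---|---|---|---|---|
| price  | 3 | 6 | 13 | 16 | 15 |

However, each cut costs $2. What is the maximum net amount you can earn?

Build r[k] bottom-up: r[k] = max over allowed piece i of (p[i] + r[k−i]) − 2 per cut.
r[1] = 3
r[2] = max(3+3-2, 6+0) = 6
r[3] = max(3+6-2, 6+3-2, 13+0) = 13
r[4] = max(3+13-2, 6+6-2, 13+3-2, 16+0) = 16
r[5] = max(3+16-2, 6+13-2, 13+6-2, 16+3-2, 15+0) = 17
One optimal plan: pieces 4 + 1 (1 cut) → $19 − $2 = $17.

17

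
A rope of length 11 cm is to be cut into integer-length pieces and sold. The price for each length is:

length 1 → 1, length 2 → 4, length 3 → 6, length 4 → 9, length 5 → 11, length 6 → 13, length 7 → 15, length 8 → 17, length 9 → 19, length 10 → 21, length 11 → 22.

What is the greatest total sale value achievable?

Let R[k] be the best obtainable value from length k. For each k, try every first piece i and keep the best of price[i] + R[k−i].
R[1] = 1
R[2] = max(1+1, 4+0) = 4
R[3] = max(1+4, 4+1, 6+0) = 6
R[4] = max(1+6, 4+4, 6+1, 9+0) = 9
R[5] = max(1+9, 4+6, 6+4, 9+1, 11+0) = 11
R[6] = max(1+11, 4+9, 6+6, 9+4, 11+1, 13+0) = 13
R[7] = max(1+13, 4+11, 6+9, …, 13+1, 15+0) = 15
R[8] = max(1+15, 4+13, 6+11, …, 15+1, 17+0) = 18
R[9] = max(1+18, 4+15, 6+13, …, 17+1, 19+0) = 20
R[10] = max(1+20, 4+18, 6+15, …, 19+1, 21+0) = 22
R[11] = max(1+22, 4+20, 6+18, …, 21+1, 22+0) = 24
One optimal cutting: 5 + 4 + 2 → 11 + 9 + 4 = 24.

24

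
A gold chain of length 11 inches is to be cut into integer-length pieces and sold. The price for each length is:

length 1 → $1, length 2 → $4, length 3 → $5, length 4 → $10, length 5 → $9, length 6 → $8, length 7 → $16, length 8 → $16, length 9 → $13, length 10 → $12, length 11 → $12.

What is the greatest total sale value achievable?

26

Let r[k] be the best obtainable value from length k. For each k, try every first piece i and keep the best of price[i] + r[k−i].
r[1] = 1
r[2] = 4
r[3] = 5  (first piece 1, then r[2]=4)
r[4] = 10
r[5] = 11  (first piece 1, then r[4]=10)
r[6] = 14  (first piece 2, then r[4]=10)
r[7] = 16
r[8] = 20  (first piece 4, then r[4]=10)
r[9] = 21  (first piece 1, then r[8]=20)
r[10] = 24  (first piece 2, then r[8]=20)
r[11] = 26  (first piece 4, then r[7]=16)
One optimal cutting: 7 + 4 → $16 + $10 = $26.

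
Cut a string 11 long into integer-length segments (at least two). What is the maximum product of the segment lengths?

54

Let P[k] be the best product for length k (with at least one cut). For each first piece i, the rest contributes max(k−i, P[k−i]).
P[2] = 1*max(1,0) = 1*1 = 1
P[3] = max(1*2, 2*1) = 2
P[4] = max(1*3, 2*2, 3*1) = 4
P[5] = max(1*4, 2*3, 3*2, 4*1) = 6
P[6] = max(1*6, 2*4, 3*3, 4*2, 5*1) = 9
P[7] = max(1*9, 2*6, 3*4, 4*3, 5*2, 6*1) = 12
P[8] = max(1*12, 2*9, 3*6, …, 6*2, 7*1) = 18
P[9] = max(1*18, 2*12, 3*9, …, 7*2, 8*1) = 27
P[10] = max(1*27, 2*18, 3*12, …, 8*2, 9*1) = 36
P[11] = max(1*36, 2*27, 3*18, …, 9*2, 10*1) = 54
One optimal split: 3 + 3 + 3 + 2; product 3*3*3*2 = 54.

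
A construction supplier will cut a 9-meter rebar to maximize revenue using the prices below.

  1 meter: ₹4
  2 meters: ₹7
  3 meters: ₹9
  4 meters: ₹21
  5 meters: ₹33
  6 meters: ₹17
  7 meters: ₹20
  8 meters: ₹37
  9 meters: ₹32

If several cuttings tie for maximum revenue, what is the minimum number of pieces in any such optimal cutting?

2

Build r[k] bottom-up: r[k] = max over allowed piece i of (p[i] + r[k−i]).
r[1] = 4
r[2] = max(4+4, 7+0) = 8
r[3] = max(4+8, 7+4, 9+0) = 12
r[4] = max(4+12, 7+8, 9+4, 21+0) = 21
r[5] = max(4+21, 7+12, 9+8, 21+4, 33+0) = 33
r[6] = max(4+33, 7+21, 9+12, 21+8, 33+4, 17+0) = 37
r[7] = max(4+37, 7+33, 9+21, …, 17+4, 20+0) = 41
r[8] = max(4+41, 7+37, 9+33, …, 20+4, 37+0) = 45
r[9] = max(4+45, 7+41, 9+37, …, 37+4, 32+0) = 54
Maximum revenue is ₹54.
Now minimize piece count subject to staying optimal: for each k, pieces[k] = 1 + min over i with p[i]+r[k−i]=r[k] of pieces[k−i].
pieces[6] = 2
pieces[7] = 3
pieces[8] = 4
pieces[9] = 2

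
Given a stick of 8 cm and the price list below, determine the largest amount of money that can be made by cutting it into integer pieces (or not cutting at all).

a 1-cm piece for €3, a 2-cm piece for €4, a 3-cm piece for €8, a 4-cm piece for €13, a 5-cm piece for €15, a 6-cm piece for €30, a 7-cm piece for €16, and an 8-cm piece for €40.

40

Consider every possible first cut. v[k] is the best of p[i]+v[k−i] over all sellable i≤k.
v[1] = 3
v[2] = max(3+3, 4+0) = 6
v[3] = max(3+6, 4+3, 8+0) = 9
v[4] = max(3+9, 4+6, 8+3, 13+0) = 13
v[5] = max(3+13, 4+9, 8+6, 13+3, 15+0) = 16
v[6] = max(3+16, 4+13, 8+9, 13+6, 15+3, 30+0) = 30
v[7] = max(3+30, 4+16, 8+13, …, 30+3, 16+0) = 33
v[8] = max(3+33, 4+30, 8+16, …, 16+3, 40+0) = 40
Best is to sell the whole 8-cm piece uncut for €40.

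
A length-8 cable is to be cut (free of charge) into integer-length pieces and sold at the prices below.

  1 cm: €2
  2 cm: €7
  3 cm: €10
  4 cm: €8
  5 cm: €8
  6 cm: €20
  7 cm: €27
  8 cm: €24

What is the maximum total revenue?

Let R[k] be the best obtainable value from length k. For each k, try every first piece i and keep the best of price[i] + R[k−i].
R[1] = 2
R[2] = max(2+2, 7+0) = 7
R[3] = max(2+7, 7+2, 10+0) = 10
R[4] = max(2+10, 7+7, 10+2, 8+0) = 14
R[5] = max(2+14, 7+10, 10+7, 8+2, 8+0) = 17
R[6] = max(2+17, 7+14, 10+10, 8+7, 8+2, 20+0) = 21
R[7] = max(2+21, 7+17, 10+14, …, 20+2, 27+0) = 27
R[8] = max(2+27, 7+21, 10+17, …, 27+2, 24+0) = 29
One optimal cutting: 7 + 1 → €27 + €2 = €29.

29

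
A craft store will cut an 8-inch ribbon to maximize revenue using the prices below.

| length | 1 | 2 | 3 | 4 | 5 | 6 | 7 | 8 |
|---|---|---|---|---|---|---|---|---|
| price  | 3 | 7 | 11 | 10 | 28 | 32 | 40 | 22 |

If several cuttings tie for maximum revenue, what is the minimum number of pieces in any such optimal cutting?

2

Let r[k] be the best obtainable value from length k. For each k, try every first piece i and keep the best of price[i] + r[k−i].
r[1] = 3
r[2] = max(3+3, 7+0) = 7
r[3] = max(3+7, 7+3, 11+0) = 11
r[4] = max(3+11, 7+7, 11+3, 10+0) = 14
r[5] = max(3+14, 7+11, 11+7, 10+3, 28+0) = 28
r[6] = max(3+28, 7+14, 11+11, 10+7, 28+3, 32+0) = 32
r[7] = max(3+32, 7+28, 11+14, …, 32+3, 40+0) = 40
r[8] = max(3+40, 7+32, 11+28, …, 40+3, 22+0) = 43
Maximum revenue is ¢43.
Now minimize piece count subject to staying optimal: for each k, pieces[k] = 1 + min over i with p[i]+r[k−i]=r[k] of pieces[k−i].
pieces[5] = 1
pieces[6] = 1
pieces[7] = 1
pieces[8] = 2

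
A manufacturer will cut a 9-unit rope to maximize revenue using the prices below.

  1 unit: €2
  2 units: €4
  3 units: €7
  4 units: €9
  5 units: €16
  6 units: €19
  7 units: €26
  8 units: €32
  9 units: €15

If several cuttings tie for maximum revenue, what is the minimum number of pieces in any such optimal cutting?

Consider every possible first cut. r[k] is the best of p[i]+r[k−i] over all sellable i≤k.
r[1] = 2
r[2] = max(2+2, 4+0) = 4
r[3] = max(2+4, 4+2, 7+0) = 7
r[4] = max(2+7, 4+4, 7+2, 9+0) = 9
r[5] = max(2+9, 4+7, 7+4, 9+2, 16+0) = 16
r[6] = max(2+16, 4+9, 7+7, 9+4, 16+2, 19+0) = 19
r[7] = max(2+19, 4+16, 7+9, …, 19+2, 26+0) = 26
r[8] = max(2+26, 4+19, 7+16, …, 26+2, 32+0) = 32
r[9] = max(2+32, 4+26, 7+19, …, 32+2, 15+0) = 34
Maximum revenue is €34.
Now minimize piece count subject to staying optimal: for each k, pieces[k] = 1 + min over i with p[i]+r[k−i]=r[k] of pieces[k−i].
pieces[6] = 1
pieces[7] = 1
pieces[8] = 1
pieces[9] = 2

2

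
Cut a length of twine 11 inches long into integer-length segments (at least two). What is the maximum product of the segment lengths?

54

Let m[k] be the best product for length k (with at least one cut). For each first piece i, the rest contributes max(k−i, m[k−i]).
m[2] = 1×max(1,0) = 1×1 = 1
m[3] = 1×max(2,1) = 1×2 = 2
m[4] = 2×max(2,1) = 2×2 = 4
m[5] = 2×max(3,2) = 2×3 = 6
m[6] = 3×max(3,2) = 3×3 = 9
m[7] = 2×max(5,6) = 2×6 = 12
m[8] = 2×max(6,9) = 2×9 = 18
m[9] = 3×max(6,9) = 3×9 = 27
m[10] = 2×max(8,18) = 2×18 = 36
m[11] = 2×max(9,27) = 2×27 = 54
One optimal split: 3 + 3 + 3 + 2; product 3×3×3×2 = 54.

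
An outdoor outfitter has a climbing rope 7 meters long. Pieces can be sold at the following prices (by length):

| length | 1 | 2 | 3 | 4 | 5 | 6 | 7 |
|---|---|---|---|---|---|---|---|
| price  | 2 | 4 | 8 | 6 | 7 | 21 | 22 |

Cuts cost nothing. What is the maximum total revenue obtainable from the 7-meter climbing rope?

23

Let best[k] be the best obtainable value from length k. For each k, try every first piece i and keep the best of price[i] + best[k−i].
best[1] = 2
best[2] = 4  (first piece 1, then best[1]=2)
best[3] = 8
best[4] = 10  (first piece 1, then best[3]=8)
best[5] = 12  (first piece 1, then best[4]=10)
best[6] = 21
best[7] = 23  (first piece 1, then best[6]=21)
One optimal cutting: 6 + 1 → €21 + €2 = €23.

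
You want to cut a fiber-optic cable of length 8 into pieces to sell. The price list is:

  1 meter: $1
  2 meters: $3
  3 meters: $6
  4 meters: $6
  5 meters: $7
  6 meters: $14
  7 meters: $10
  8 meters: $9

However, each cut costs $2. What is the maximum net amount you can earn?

Build net[k] bottom-up: net[k] = max over allowed piece i of (p[i] + net[k−i]) − 2 per cut.
net[1] = 1
net[2] = 3
net[3] = 6
net[4] = 6
net[5] = 7  (first piece 2, then net[3]=6)
net[6] = 14
net[7] = 13  (first piece 1, then net[6]=14)
net[8] = 15  (first piece 2, then net[6]=14)
One optimal plan: pieces 6 + 2 (1 cut) → $17 − $2 = $15.

15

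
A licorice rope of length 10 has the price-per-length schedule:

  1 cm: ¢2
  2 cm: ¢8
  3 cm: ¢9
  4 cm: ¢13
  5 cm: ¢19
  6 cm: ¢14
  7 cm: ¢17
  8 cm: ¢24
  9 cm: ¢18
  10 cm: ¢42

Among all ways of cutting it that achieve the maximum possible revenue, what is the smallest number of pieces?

Build r[k] bottom-up: r[k] = max over allowed piece i of (p[i] + r[k−i]).
r[1] = 2
r[2] = max(2+2, 8+0) = 8
r[3] = max(2+8, 8+2, 9+0) = 10
r[4] = max(2+10, 8+8, 9+2, 13+0) = 16
r[5] = max(2+16, 8+10, 9+8, 13+2, 19+0) = 19
r[6] = max(2+19, 8+16, 9+10, 13+8, 19+2, 14+0) = 24
r[7] = max(2+24, 8+19, 9+16, …, 14+2, 17+0) = 27
r[8] = max(2+27, 8+24, 9+19, …, 17+2, 24+0) = 32
r[9] = max(2+32, 8+27, 9+24, …, 24+2, 18+0) = 35
r[10] = max(2+35, 8+32, 9+27, …, 18+2, 42+0) = 42
Maximum revenue is ¢42.
Now minimize piece count subject to staying optimal: for each k, pieces[k] = 1 + min over i with p[i]+r[k−i]=r[k] of pieces[k−i].
pieces[7] = 2
pieces[8] = 4
pieces[9] = 3
pieces[10] = 1

1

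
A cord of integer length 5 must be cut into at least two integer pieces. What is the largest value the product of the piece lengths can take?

6

Let g[k] be the best product for length k (with at least one cut). For each first piece i, the rest contributes max(k−i, g[k−i]).
g[2] = 1*max(1,0) = 1*1 = 1
g[3] = max(1*2, 2*1) = 2
g[4] = max(1*3, 2*2, 3*1) = 4
g[5] = max(1*4, 2*3, 3*2, 4*1) = 6
One optimal split: 3 + 2; product 3*2 = 6.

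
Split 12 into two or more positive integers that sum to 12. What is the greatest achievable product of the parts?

81

Define m[k] = max over 1≤i<k of i · max(k−i, m[k−i]); the inner max lets the remainder stay uncut if that's better.
Small cases: m[2]=1, m[3]=2, m[4]=4.
m[5] = 2*max(3,2) = 2*3 = 6
m[6] = 3*max(3,2) = 3*3 = 9
m[7] = 2*max(5,6) = 2*6 = 12
m[8] = 2*max(6,9) = 2*9 = 18
m[9] = 3*max(6,9) = 3*9 = 27
m[10] = 2*max(8,18) = 2*18 = 36
m[11] = 2*max(9,27) = 2*27 = 54
m[12] = 3*max(9,27) = 3*27 = 81
One optimal split: 3 + 3 + 3 + 3; product 3*3*3*3 = 81.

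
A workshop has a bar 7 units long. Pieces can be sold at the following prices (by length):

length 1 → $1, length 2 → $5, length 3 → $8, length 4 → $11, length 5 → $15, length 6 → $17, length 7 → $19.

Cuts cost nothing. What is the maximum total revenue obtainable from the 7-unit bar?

20

Build v[k] bottom-up: v[k] = max over allowed piece i of (p[i] + v[k−i]).
v[1] = 1
v[2] = 5
v[3] = 8
v[4] = 11
v[5] = 15
v[6] = 17
v[7] = 20  (first piece 2, then v[5]=15)
One optimal cutting: 5 + 2 → $15 + $5 = $20.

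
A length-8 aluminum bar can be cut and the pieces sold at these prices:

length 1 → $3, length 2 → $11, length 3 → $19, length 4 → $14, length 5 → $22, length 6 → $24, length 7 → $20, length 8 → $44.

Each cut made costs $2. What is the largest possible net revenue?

45

Build v[k] bottom-up: v[k] = max over allowed piece i of (p[i] + v[k−i]) − 2 per cut.
v[1] = 3
v[2] = max(3+3-2, 11+0) = 11
v[3] = max(3+11-2, 11+3-2, 19+0) = 19
v[4] = max(3+19-2, 11+11-2, 19+3-2, 14+0) = 20
v[5] = max(3+20-2, 11+19-2, 19+11-2, 14+3-2, 22+0) = 28
v[6] = max(3+28-2, 11+20-2, 19+19-2, 14+11-2, 22+3-2, 24+0) = 36
v[7] = max(3+36-2, 11+28-2, 19+20-2, …, 24+3-2, 20+0) = 37
v[8] = max(3+37-2, 11+36-2, 19+28-2, …, 20+3-2, 44+0) = 45
One optimal plan: pieces 3 + 3 + 2 (2 cuts) → $49 − $4 = $45.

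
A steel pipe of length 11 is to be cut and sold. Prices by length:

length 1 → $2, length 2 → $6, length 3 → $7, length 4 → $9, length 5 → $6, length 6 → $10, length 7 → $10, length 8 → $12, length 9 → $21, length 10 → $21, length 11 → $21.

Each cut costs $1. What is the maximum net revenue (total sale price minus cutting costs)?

Let v[k] be the best obtainable value from length k. For each k, try every first piece i and keep the best of price[i] + v[k−i] minus the 1 cut fee when i<k.
v[1] = 2
v[2] = max(2+2-1, 6+0) = 6
v[3] = max(2+6-1, 6+2-1, 7+0) = 7
v[4] = max(2+7-1, 6+6-1, 7+2-1, 9+0) = 11
v[5] = max(2+11-1, 6+7-1, 7+6-1, 9+2-1, 6+0) = 12
v[6] = max(2+12-1, 6+11-1, 7+7-1, 9+6-1, 6+2-1, 10+0) = 16
v[7] = max(2+16-1, 6+12-1, 7+11-1, …, 10+2-1, 10+0) = 17
v[8] = max(2+17-1, 6+16-1, 7+12-1, …, 10+2-1, 12+0) = 21
v[9] = max(2+21-1, 6+17-1, 7+16-1, …, 12+2-1, 21+0) = 22
v[10] = max(2+22-1, 6+21-1, 7+17-1, …, 21+2-1, 21+0) = 26
v[11] = max(2+26-1, 6+22-1, 7+21-1, …, 21+2-1, 21+0) = 27
One optimal plan: pieces 2 + 2 + 2 + 2 + 2 + 1 (5 cuts) → $32 − $5 = $27.

27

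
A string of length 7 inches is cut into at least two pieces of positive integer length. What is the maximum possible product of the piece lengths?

Define f[k] = max over 1≤i<k of i · max(k−i, f[k−i]); the inner max lets the remainder stay uncut if that's better.
f[2] = 1·max(1,0) = 1·1 = 1
f[3] = 1·max(2,1) = 1·2 = 2
f[4] = 2·max(2,1) = 2·2 = 4
f[5] = 2·max(3,2) = 2·3 = 6
f[6] = 3·max(3,2) = 3·3 = 9
f[7] = 2·max(5,6) = 2·6 = 12
One optimal split: 3 + 2 + 2; product 3·2·2 = 12.

12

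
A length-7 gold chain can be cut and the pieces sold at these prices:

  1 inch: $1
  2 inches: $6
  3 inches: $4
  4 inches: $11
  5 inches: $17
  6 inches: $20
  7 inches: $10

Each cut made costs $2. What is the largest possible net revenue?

21

Consider every possible first cut. net[k] is the best of p[i]+net[k−i] over all sellable i≤k, charging 2 whenever i<k.
net[1] = 1
net[2] = 6
net[3] = 5  (first piece 1, then net[2]=6)
net[4] = 11
net[5] = 17
net[6] = 20
net[7] = 21  (first piece 2, then net[5]=17)
One optimal plan: pieces 5 + 2 (1 cut) → $23 − $2 = $21.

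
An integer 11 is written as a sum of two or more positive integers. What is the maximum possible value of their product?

54

Let f[k] be the best product for length k (with at least one cut). For each first piece i, the rest contributes max(k−i, f[k−i]).
f[2] = 1*max(1,0) = 1*1 = 1
f[3] = max(1*2, 2*1) = 2
f[4] = max(1*3, 2*2, 3*1) = 4
f[5] = max(1*4, 2*3, 3*2, 4*1) = 6
f[6] = max(1*6, 2*4, 3*3, 4*2, 5*1) = 9
f[7] = max(1*9, 2*6, 3*4, 4*3, 5*2, 6*1) = 12
f[8] = max(1*12, 2*9, 3*6, …, 6*2, 7*1) = 18
f[9] = max(1*18, 2*12, 3*9, …, 7*2, 8*1) = 27
f[10] = max(1*27, 2*18, 3*12, …, 8*2, 9*1) = 36
f[11] = max(1*36, 2*27, 3*18, …, 9*2, 10*1) = 54
One optimal split: 3 + 3 + 3 + 2; product 3*3*3*2 = 54.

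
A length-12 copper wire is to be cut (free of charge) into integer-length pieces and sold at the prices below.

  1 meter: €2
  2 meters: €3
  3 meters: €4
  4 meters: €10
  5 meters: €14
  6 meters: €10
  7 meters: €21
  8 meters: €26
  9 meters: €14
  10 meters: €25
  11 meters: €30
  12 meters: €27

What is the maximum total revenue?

Consider every possible first cut. best[k] is the best of p[i]+best[k−i] over all sellable i≤k.
best[1] = 2
best[2] = max(2+2, 3+0) = 4
best[3] = max(2+4, 3+2, 4+0) = 6
best[4] = max(2+6, 3+4, 4+2, 10+0) = 10
best[5] = max(2+10, 3+6, 4+4, 10+2, 14+0) = 14
best[6] = max(2+14, 3+10, 4+6, 10+4, 14+2, 10+0) = 16
best[7] = max(2+16, 3+14, 4+10, …, 10+2, 21+0) = 21
best[8] = max(2+21, 3+16, 4+14, …, 21+2, 26+0) = 26
best[9] = max(2+26, 3+21, 4+16, …, 26+2, 14+0) = 28
best[10] = max(2+28, 3+26, 4+21, …, 14+2, 25+0) = 30
best[11] = max(2+30, 3+28, 4+26, …, 25+2, 30+0) = 32
best[12] = max(2+32, 3+30, 4+28, …, 30+2, 27+0) = 36
One optimal cutting: 8 + 4 → €26 + €10 = €36.

36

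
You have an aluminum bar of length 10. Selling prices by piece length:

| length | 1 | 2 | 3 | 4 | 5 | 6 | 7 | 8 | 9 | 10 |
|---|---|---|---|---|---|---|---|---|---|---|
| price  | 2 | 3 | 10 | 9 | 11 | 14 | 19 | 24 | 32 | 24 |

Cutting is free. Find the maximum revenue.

34

Let best[k] be the best obtainable value from length k. For each k, try every first piece i and keep the best of price[i] + best[k−i].
best[1] = 2
best[2] = 4  (first piece 1, then best[1]=2)
best[3] = 10
best[4] = 12  (first piece 1, then best[3]=10)
best[5] = 14  (first piece 1, then best[4]=12)
best[6] = 20  (first piece 3, then best[3]=10)
best[7] = 22  (first piece 1, then best[6]=20)
best[8] = 24  (first piece 1, then best[7]=22)
best[9] = 32
best[10] = 34  (first piece 1, then best[9]=32)
One optimal cutting: 9 + 1 → $32 + $2 = $34.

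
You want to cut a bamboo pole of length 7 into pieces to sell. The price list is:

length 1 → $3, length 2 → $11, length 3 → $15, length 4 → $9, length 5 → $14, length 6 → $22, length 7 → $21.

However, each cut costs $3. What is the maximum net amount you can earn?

31

Build net[k] bottom-up: net[k] = max over allowed piece i of (p[i] + net[k−i]) − 3 per cut.
net[1] = 3
net[2] = 11
net[3] = 15
net[4] = 19  (first piece 2, then net[2]=11)
net[5] = 23  (first piece 2, then net[3]=15)
net[6] = 27  (first piece 2, then net[4]=19)
net[7] = 31  (first piece 2, then net[5]=23)
One optimal plan: pieces 3 + 2 + 2 (2 cuts) → $37 − $6 = $31.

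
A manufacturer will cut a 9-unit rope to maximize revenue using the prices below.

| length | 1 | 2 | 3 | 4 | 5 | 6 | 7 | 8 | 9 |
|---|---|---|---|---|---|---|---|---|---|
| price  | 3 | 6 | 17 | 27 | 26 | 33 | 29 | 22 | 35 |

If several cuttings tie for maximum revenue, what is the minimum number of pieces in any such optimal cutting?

Let r[k] be the best obtainable value from length k. For each k, try every first piece i and keep the best of price[i] + r[k−i].
r[1] = 3
r[2] = max(3+3, 6+0) = 6
r[3] = max(3+6, 6+3, 17+0) = 17
r[4] = max(3+17, 6+6, 17+3, 27+0) = 27
r[5] = max(3+27, 6+17, 17+6, 27+3, 26+0) = 30
r[6] = max(3+30, 6+27, 17+17, 27+6, 26+3, 33+0) = 34
r[7] = max(3+34, 6+30, 17+27, …, 33+3, 29+0) = 44
r[8] = max(3+44, 6+34, 17+30, …, 29+3, 22+0) = 54
r[9] = max(3+54, 6+44, 17+34, …, 22+3, 35+0) = 57
Maximum revenue is 57.
Now minimize piece count subject to staying optimal: for each k, pieces[k] = 1 + min over i with p[i]+r[k−i]=r[k] of pieces[k−i].
pieces[6] = 2
pieces[7] = 2
pieces[8] = 2
pieces[9] = 3

3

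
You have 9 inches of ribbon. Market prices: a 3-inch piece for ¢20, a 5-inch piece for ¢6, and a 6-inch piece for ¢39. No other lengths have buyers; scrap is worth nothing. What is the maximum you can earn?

60

Build r[k] bottom-up: r[k] = max over allowed piece i of (p[i] + r[k−i]).
r[1] = 0
r[2] = 0
r[3] = 20
r[4] = 20
r[5] = max(20+0, 6+0) = 20
r[6] = max(20+20, 6+0, 39+0) = 40
r[7] = max(20+20, 6+0, 39+0) = 40
r[8] = max(20+20, 6+20, 39+0) = 40
r[9] = max(20+40, 6+20, 39+20) = 60
One optimal cutting: 3 + 3 + 3 → ¢60.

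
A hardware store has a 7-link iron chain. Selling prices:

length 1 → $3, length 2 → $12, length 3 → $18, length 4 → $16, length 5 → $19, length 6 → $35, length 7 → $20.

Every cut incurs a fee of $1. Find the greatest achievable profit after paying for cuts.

40

Consider every possible first cut. net[k] is the best of p[i]+net[k−i] over all sellable i≤k, charging 1 whenever i<k.
net[1] = 3
net[2] = max(3+3-1, 12+0) = 12
net[3] = max(3+12-1, 12+3-1, 18+0) = 18
net[4] = max(3+18-1, 12+12-1, 18+3-1, 16+0) = 23
net[5] = max(3+23-1, 12+18-1, 18+12-1, 16+3-1, 19+0) = 29
net[6] = max(3+29-1, 12+23-1, 18+18-1, 16+12-1, 19+3-1, 35+0) = 35
net[7] = max(3+35-1, 12+29-1, 18+23-1, …, 35+3-1, 20+0) = 40
One optimal plan: pieces 3 + 2 + 2 (2 cuts) → $42 − $2 = $40.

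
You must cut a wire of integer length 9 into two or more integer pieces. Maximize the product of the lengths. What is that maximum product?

Fill prod[k] for k=2..9: at each k try every first piece i and multiply by the better of (k−i) uncut or prod[k−i].
prod[2] = 1×max(1,0) = 1×1 = 1
prod[3] = max(1×2, 2×1) = 2
prod[4] = max(1×3, 2×2, 3×1) = 4
prod[5] = max(1×4, 2×3, 3×2, 4×1) = 6
prod[6] = max(1×6, 2×4, 3×3, 4×2, 5×1) = 9
prod[7] = max(1×9, 2×6, 3×4, 4×3, 5×2, 6×1) = 12
prod[8] = max(1×12, 2×9, 3×6, …, 6×2, 7×1) = 18
prod[9] = max(1×18, 2×12, 3×9, …, 7×2, 8×1) = 27
One optimal split: 3 + 3 + 3; product 3×3×3 = 27.

27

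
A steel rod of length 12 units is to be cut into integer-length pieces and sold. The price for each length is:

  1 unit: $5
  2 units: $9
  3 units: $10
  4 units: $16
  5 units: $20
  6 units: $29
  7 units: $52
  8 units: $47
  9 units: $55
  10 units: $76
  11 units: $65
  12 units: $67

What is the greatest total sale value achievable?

86

Consider every possible first cut. best[k] is the best of p[i]+best[k−i] over all sellable i≤k.
best[1] = 5
best[2] = max(5+5, 9+0) = 10
best[3] = max(5+10, 9+5, 10+0) = 15
best[4] = max(5+15, 9+10, 10+5, 16+0) = 20
best[5] = max(5+20, 9+15, 10+10, 16+5, 20+0) = 25
best[6] = max(5+25, 9+20, 10+15, 16+10, 20+5, 29+0) = 30
best[7] = max(5+30, 9+25, 10+20, …, 29+5, 52+0) = 52
best[8] = max(5+52, 9+30, 10+25, …, 52+5, 47+0) = 57
best[9] = max(5+57, 9+52, 10+30, …, 47+5, 55+0) = 62
best[10] = max(5+62, 9+57, 10+52, …, 55+5, 76+0) = 76
best[11] = max(5+76, 9+62, 10+57, …, 76+5, 65+0) = 81
best[12] = max(5+81, 9+76, 10+62, …, 65+5, 67+0) = 86
One optimal cutting: 10 + 1 + 1 → $76 + $5 + $5 = $86.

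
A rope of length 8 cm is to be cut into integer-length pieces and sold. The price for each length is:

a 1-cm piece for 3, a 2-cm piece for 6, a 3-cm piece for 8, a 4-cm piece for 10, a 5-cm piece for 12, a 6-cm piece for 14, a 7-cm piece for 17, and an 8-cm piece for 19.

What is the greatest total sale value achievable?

24

Build v[k] bottom-up: v[k] = max over allowed piece i of (p[i] + v[k−i]).
v[1] = 3
v[2] = 6  (first piece 1, then v[1]=3)
v[3] = 9  (first piece 1, then v[2]=6)
v[4] = 12  (first piece 1, then v[3]=9)
v[5] = 15  (first piece 1, then v[4]=12)
v[6] = 18  (first piece 1, then v[5]=15)
v[7] = 21  (first piece 1, then v[6]=18)
v[8] = 24  (first piece 1, then v[7]=21)
One optimal cutting: 1 + 1 + 1 + 1 + 1 + 1 + 1 + 1 → 3 + 3 + 3 + 3 + 3 + 3 + 3 + 3 = 24.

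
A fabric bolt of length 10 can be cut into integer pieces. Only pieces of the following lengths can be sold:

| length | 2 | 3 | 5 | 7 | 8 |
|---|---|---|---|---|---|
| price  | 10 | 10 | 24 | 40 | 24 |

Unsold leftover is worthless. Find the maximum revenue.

Let best[k] be the best obtainable value from length k. For each k, try every first piece i and keep the best of price[i] + best[k−i].
best[1] = 0
best[2] = 10
best[3] = max(10+0, 10+0) = 10
best[4] = max(10+10, 10+0) = 20
best[5] = max(10+10, 10+10, 24+0) = 24
best[6] = max(10+20, 10+10, 24+0) = 30
best[7] = max(10+24, 10+20, 24+10, 40+0) = 40
best[8] = max(10+30, 10+24, 24+10, 40+0, 24+0) = 40
best[9] = max(10+40, 10+30, 24+20, 40+10, 24+0) = 50
best[10] = max(10+40, 10+40, 24+24, 40+10, 24+10) = 50
One optimal cutting: pieces 7 + 2 with 1 yard of scrap → $50.

50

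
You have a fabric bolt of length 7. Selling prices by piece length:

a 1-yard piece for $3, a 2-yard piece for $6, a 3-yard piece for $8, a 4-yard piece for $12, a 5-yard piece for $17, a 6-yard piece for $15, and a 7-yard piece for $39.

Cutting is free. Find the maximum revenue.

Let R[k] be the best obtainable value from length k. For each k, try every first piece i and keep the best of price[i] + R[k−i].
R[1] = 3
R[2] = 6  (first piece 1, then R[1]=3)
R[3] = 9  (first piece 1, then R[2]=6)
R[4] = 12  (first piece 1, then R[3]=9)
R[5] = 17
R[6] = 20  (first piece 1, then R[5]=17)
R[7] = 39
Best is to sell the whole 7-yard piece uncut for $39.

39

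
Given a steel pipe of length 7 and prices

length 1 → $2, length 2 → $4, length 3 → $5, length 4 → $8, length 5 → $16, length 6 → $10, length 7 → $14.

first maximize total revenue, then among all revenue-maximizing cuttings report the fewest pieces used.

Consider every possible first cut. r[k] is the best of p[i]+r[k−i] over all sellable i≤k.
r[1] = 2
r[2] = 4  (first piece 1, then r[1]=2)
r[3] = 6  (first piece 1, then r[2]=4)
r[4] = 8  (first piece 1, then r[3]=6)
r[5] = 16
r[6] = 18  (first piece 1, then r[5]=16)
r[7] = 20  (first piece 1, then r[6]=18)
Maximum revenue is $20.
Now minimize piece count subject to staying optimal: for each k, pieces[k] = 1 + min over i with p[i]+r[k−i]=r[k] of pieces[k−i].
pieces[4] = 1
pieces[5] = 1
pieces[6] = 2
pieces[7] = 2

2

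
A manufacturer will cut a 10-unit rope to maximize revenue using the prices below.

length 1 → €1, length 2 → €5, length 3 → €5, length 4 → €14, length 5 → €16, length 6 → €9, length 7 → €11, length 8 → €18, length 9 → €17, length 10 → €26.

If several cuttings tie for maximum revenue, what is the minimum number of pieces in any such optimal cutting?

3

Let r[k] be the best obtainable value from length k. For each k, try every first piece i and keep the best of price[i] + r[k−i].
r[1] = 1
r[2] = max(1+1, 5+0) = 5
r[3] = max(1+5, 5+1, 5+0) = 6
r[4] = max(1+6, 5+5, 5+1, 14+0) = 14
r[5] = max(1+14, 5+6, 5+5, 14+1, 16+0) = 16
r[6] = max(1+16, 5+14, 5+6, 14+5, 16+1, 9+0) = 19
r[7] = max(1+19, 5+16, 5+14, …, 9+1, 11+0) = 21
r[8] = max(1+21, 5+19, 5+16, …, 11+1, 18+0) = 28
r[9] = max(1+28, 5+21, 5+19, …, 18+1, 17+0) = 30
r[10] = max(1+30, 5+28, 5+21, …, 17+1, 26+0) = 33
Maximum revenue is €33.
Now minimize piece count subject to staying optimal: for each k, pieces[k] = 1 + min over i with p[i]+r[k−i]=r[k] of pieces[k−i].
pieces[7] = 2
pieces[8] = 2
pieces[9] = 2
pieces[10] = 3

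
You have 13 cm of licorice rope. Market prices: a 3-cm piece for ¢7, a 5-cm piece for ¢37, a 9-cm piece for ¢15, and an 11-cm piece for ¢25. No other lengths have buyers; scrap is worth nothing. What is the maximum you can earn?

Build f[k] bottom-up: f[k] = max over allowed piece i of (p[i] + f[k−i]).
f[1] = 0
f[2] = 0
f[3] = 7
f[4] = 7
f[5] = max(7+0, 37+0) = 37
f[6] = max(7+7, 37+0) = 37
f[7] = max(7+7, 37+0) = 37
f[8] = max(7+37, 37+7) = 44
f[9] = max(7+37, 37+7, 15+0) = 44
f[10] = max(7+37, 37+37, 15+0) = 74
f[11] = max(7+44, 37+37, 15+0, 25+0) = 74
f[12] = max(7+44, 37+37, 15+7, 25+0) = 74
f[13] = max(7+74, 37+44, 15+7, 25+0) = 81
One optimal cutting: 5 + 5 + 3 → ¢81.

81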